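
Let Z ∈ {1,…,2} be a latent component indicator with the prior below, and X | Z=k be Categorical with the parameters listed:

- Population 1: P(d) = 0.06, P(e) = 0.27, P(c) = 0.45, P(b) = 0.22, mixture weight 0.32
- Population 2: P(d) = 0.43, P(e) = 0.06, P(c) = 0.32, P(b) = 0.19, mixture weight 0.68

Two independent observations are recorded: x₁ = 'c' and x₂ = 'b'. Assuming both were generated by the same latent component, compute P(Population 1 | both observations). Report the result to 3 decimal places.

Posterior ∝ prior × likelihood, so P(k | x) ∝ w_k f_k(x); normalise over all components.
Since both observations come from the same component, the likelihood for component k is f_k(x₁)·f_k(x₂).
  p_1 = [P(c | comp) = 0.45] × [0.22] = 0.099
  p_2 = [P(c | comp) = 0.32] × [0.19] = 0.0608
Prior × likelihood for each component:
  w_1·p_1 = 0.32 × 0.099 = 0.03168
  w_2·p_2 = 0.68 × 0.0608 = 0.041344
Normaliser: 0.03168 + 0.041344 = 0.073024
P(Population 1 | x₁,x₂) ≈ 0.434

0.434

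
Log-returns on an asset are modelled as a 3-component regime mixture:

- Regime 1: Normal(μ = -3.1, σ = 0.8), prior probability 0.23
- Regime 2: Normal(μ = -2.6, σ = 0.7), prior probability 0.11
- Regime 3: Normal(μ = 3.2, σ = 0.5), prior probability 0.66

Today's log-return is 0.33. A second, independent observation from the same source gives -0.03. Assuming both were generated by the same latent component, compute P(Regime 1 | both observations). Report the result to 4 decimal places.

0.3580

Apply Bayes' rule: the posterior for each component is proportional to its prior times its likelihood at x.
Since both observations come from the same component, the likelihood for component k is f_k(x₁)·f_k(x₂).
  p_1 = [5.0825e-05] × [0.000316243] = 1.60731e-08
  p_2 = [8.94022e-05] × [0.000674218] = 6.02765e-08
  p_3 = [5.59062e-08] × [6.91892e-10] = 3.8681e-17
Weight by the priors:
  w_1·p_1 = 0.23 × 1.60731e-08 = 3.6968e-09
  w_2·p_2 = 0.11 × 6.02765e-08 = 6.63042e-09
  w_3·p_3 = 0.66 × 3.8681e-17 = 2.55295e-17
Sum: 3.6968e-09 + 6.63042e-09 + 2.55295e-17 = 1.03272e-08
P(Regime 1 | x) = 3.6968e-09 / 1.03272e-08 ≈ 0.3580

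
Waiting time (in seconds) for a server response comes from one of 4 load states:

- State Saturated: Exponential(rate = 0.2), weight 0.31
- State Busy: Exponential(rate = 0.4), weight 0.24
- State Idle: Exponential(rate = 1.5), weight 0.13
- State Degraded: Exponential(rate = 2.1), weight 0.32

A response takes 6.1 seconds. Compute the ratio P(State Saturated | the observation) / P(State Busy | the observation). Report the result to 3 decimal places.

Posterior odds = (P(Z=i) f_i(x)) / (P(Z=j) f_j(x)); the normalising sum cancels.
Evaluate each component's likelihood at the observed value:
  L_Saturated = 0.2·e^(−0.2·6.1) = 0.2·e^(−1.2200) = 0.059046
  L_Busy = 0.4·e^(−0.4·6.1) = 0.4·e^(−2.4400) = 0.0348643
  L_Idle = 1.5·e^(−1.5·6.1) = 1.5·e^(−9.1500) = 0.00015933
  L_Degraded = 2.1·e^(−2.1·6.1) = 2.1·e^(−12.8100) = 5.73994e-06
0.0183043 / 0.00836744 ≈ 2.188

2.188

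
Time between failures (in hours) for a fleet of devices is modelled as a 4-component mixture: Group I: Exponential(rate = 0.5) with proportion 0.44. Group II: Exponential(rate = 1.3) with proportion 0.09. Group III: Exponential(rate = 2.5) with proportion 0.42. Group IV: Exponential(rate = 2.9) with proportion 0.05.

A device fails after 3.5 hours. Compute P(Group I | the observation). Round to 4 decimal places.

Apply Bayes' rule: the posterior for each component is proportional to its prior times its likelihood at x.
Exponential densities:
  p_I = 0.086887
  p_II = 0.0137374
  p_III = 0.000396153
  p_IV = 0.000113321
Weight by the priors:
  w_I·p_I = 0.44 × 0.086887 = 0.0382303
  w_II·p_II = 0.09 × 0.0137374 = 0.00123636
  w_III·p_III = 0.42 × 0.000396153 = 0.000166384
  w_IV·p_IV = 0.05 × 0.000113321 = 5.66603e-06
Evidence: 0.0382303 + 0.00123636 + 0.000166384 + 5.66603e-06 = 0.0396387
P(Group I | 3.5 hours) ≈ 0.9645

0.9645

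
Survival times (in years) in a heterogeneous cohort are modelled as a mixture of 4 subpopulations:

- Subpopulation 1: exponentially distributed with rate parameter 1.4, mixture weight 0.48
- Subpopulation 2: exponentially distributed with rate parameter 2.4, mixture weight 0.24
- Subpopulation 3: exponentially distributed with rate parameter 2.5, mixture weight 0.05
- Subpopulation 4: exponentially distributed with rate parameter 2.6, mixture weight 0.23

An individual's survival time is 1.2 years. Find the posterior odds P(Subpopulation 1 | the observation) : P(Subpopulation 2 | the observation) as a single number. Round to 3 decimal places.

Posterior odds = (π_i f_i(x)) / (π_j f_j(x)); the normalising sum cancels.
Evaluate each component's likelihood at the observed value:
  L_1 = 0.260924
  L_2 = 0.134723
  L_3 = 0.124468
  L_4 = 0.114809
Posterior odds = (π_1·L_1) / (π_2·L_2) = (0.48·0.260924) / (0.24·0.134723) = 0.125243 / 0.0323336 ≈ 3.873

3.873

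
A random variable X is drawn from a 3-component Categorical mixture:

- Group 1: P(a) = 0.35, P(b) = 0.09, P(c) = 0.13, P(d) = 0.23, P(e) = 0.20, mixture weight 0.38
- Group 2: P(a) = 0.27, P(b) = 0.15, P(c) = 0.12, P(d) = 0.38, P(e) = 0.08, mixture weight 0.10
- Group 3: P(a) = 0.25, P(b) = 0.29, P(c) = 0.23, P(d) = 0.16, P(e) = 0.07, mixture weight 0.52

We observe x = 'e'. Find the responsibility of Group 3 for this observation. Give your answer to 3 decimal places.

Apply Bayes' rule: the posterior for each component is proportional to its prior times its likelihood at x.
Evaluate each component's likelihood at the observed value:
  f_1 = P(e | comp) = 0.20
  f_2 = P(e | comp) = 0.08
  f_3 = P(e | comp) = 0.07
Unnormalised posteriors:
  w_1·f_1 = 0.38 × 0.2 = 0.076
  w_2·f_2 = 0.10 × 0.08 = 0.008
  w_3·f_3 = 0.52 × 0.07 = 0.0364
Sum: 0.076 + 0.008 + 0.0364 = 0.1204
So the posterior for Group 3 is 0.0364 / 0.1204 ≈ 0.302.

0.302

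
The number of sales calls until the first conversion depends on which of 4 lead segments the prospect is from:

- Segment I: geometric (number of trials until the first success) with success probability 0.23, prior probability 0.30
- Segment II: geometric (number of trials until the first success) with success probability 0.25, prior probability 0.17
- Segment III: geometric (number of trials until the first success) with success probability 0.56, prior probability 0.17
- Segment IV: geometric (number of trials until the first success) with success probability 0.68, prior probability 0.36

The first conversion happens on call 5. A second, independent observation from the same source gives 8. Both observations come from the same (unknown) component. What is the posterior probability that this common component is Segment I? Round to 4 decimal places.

Apply Bayes' rule: the posterior for each component is proportional to its prior times its likelihood at x.
Since both observations come from the same component, the likelihood for component k is f_k(x₁)·f_k(x₂).
  p_I = [0.080852] × [0.0369116] = 0.00298438
  p_II = [0.0791016] × [0.033371] = 0.0026397
  p_III = [0.0209893] × [0.00178796] = 3.7528e-05
  p_IV = [0.00713032] × [0.000233646] = 1.66597e-06
Multiply by the mixture weights:
  P(Z=I)·p_I = 0.30 × 0.00298438 = 0.000895313
  P(Z=II)·p_II = 0.17 × 0.0026397 = 0.000448748
  P(Z=III)·p_III = 0.17 × 3.7528e-05 = 6.37976e-06
  P(Z=IV)·p_IV = 0.36 × 1.66597e-06 = 5.9975e-07
Evidence: 0.000895313 + 0.000448748 + 6.37976e-06 + 5.9975e-07 = 0.00135104
Responsibility of Segment I: 0.000895313 / 0.00135104 ≈ 0.6627

0.6627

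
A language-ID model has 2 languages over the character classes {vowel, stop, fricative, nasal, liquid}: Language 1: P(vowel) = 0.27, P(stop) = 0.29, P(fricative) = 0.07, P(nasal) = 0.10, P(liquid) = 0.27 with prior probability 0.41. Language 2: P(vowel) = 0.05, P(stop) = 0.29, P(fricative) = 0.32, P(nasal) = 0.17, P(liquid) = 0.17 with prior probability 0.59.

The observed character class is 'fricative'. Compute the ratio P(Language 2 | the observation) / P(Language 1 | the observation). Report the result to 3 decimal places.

Only the two components matter; the odds are (P(Z=i) f_i(x)) / (P(Z=j) f_j(x)).
Categorical probabilities:
  p_1 = 0.07
  p_2 = 0.32
Odds = (0.59/0.41) × (0.32/0.07) = 1.43902 × 4.57143 ≈ 6.578

6.578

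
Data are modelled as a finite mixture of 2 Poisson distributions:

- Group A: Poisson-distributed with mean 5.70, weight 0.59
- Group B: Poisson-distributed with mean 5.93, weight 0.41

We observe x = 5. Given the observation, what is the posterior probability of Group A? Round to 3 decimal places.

P(component k | x) = π_k·f_k(x) / marginal(x), where marginal(x) = Σ_j π_j·f_j(x).
Poisson probabilities:
  f_A = e^(−5.70)·5.70^5/5! = 0.16777
  f_B = e^(−5.93)·5.93^5/5! = 0.162452
Prior × likelihood for each component:
  π_A·f_A = 0.59 × 0.16777 = 0.0989843
  π_B·f_B = 0.41 × 0.162452 = 0.0666055
Normaliser: 0.0989843 + 0.0666055 = 0.16559
P(Group A | the observation) = 0.0989843 / 0.16559 ≈ 0.598

0.598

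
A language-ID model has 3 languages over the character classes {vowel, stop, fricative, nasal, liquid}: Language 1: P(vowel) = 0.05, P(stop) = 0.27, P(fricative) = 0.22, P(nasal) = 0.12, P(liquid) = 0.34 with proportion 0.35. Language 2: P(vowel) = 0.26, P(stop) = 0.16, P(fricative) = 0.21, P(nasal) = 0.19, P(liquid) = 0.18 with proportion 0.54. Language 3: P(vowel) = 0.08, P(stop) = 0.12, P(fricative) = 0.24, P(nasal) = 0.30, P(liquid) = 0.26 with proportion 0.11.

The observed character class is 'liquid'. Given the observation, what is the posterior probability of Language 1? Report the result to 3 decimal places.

P(component k | x) = w_k·f_k(x) / marginal(x), where marginal(x) = Σ_j w_j·f_j(x).
Component likelihoods at x = 'liquid':
  f_1 = P(liquid | comp) = 0.34
  f_2 = P(liquid | comp) = 0.18
  f_3 = P(liquid | comp) = 0.26
Prior × likelihood for each component:
  w_1·f_1 = 0.35 × 0.34 = 0.119
  w_2·f_2 = 0.54 × 0.18 = 0.0972
  w_3·f_3 = 0.11 × 0.26 = 0.0286
Normaliser: 0.119 + 0.0972 + 0.0286 = 0.2448
So the posterior for Language 1 is 0.119 / 0.2448 ≈ 0.486.

0.486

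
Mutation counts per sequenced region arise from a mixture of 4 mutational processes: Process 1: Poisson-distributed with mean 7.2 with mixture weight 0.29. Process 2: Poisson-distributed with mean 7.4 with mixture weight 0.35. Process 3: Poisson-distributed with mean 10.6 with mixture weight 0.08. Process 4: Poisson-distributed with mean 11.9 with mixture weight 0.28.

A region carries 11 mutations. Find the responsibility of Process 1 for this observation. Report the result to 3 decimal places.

Apply Bayes' rule: the posterior for each component is proportional to its prior times its likelihood at x.
Component likelihoods at x = 11 mutations:
  p_1 = 0.0504175
  p_2 = 0.0557974
  p_3 = 0.118492
  p_4 = 0.115281
Prior × likelihood for each component:
  w_1·p_1 = 0.29 × 0.0504175 = 0.0146211
  w_2·p_2 = 0.35 × 0.0557974 = 0.0195291
  w_3·p_3 = 0.08 × 0.118492 = 0.00947932
  w_4·p_4 = 0.28 × 0.115281 = 0.0322786
Marginal: 0.0146211 + 0.0195291 + 0.00947932 + 0.0322786 = 0.0759081
So the posterior for Process 1 is 0.0146211 / 0.0759081 ≈ 0.193.

0.193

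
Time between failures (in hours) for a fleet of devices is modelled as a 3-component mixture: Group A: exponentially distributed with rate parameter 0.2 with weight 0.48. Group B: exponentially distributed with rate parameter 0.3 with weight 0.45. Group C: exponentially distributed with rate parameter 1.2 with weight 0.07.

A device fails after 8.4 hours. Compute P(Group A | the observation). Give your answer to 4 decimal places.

0.6222

By Bayes' theorem, P(k | x) = w_k f_k(x) / Σ_j w_j f_j(x).
Exponential densities:
  L_A = 0.0372748
  L_B = 0.0241379
  L_C = 5.02913e-05
Weight by the priors:
  w_A·L_A = 0.48 × 0.0372748 = 0.0178919
  w_B·L_B = 0.45 × 0.0241379 = 0.010862
  w_C·L_C = 0.07 × 5.02913e-05 = 3.52039e-06
Sum: 0.0178919 + 0.010862 + 3.52039e-06 = 0.0287575
So the posterior for Group A is 0.0178919 / 0.0287575 ≈ 0.6222.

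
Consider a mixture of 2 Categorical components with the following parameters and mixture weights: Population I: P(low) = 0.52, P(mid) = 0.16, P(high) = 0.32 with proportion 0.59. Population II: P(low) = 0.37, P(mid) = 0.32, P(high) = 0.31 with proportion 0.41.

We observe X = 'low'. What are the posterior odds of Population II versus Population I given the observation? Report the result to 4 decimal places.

0.4945

Posterior odds = (π_i f_i(x)) / (π_j f_j(x)); the normalising sum cancels.
Categorical probabilities:
  L_I = 0.52
  L_II = 0.37
0.1517 / 0.3068 ≈ 0.4945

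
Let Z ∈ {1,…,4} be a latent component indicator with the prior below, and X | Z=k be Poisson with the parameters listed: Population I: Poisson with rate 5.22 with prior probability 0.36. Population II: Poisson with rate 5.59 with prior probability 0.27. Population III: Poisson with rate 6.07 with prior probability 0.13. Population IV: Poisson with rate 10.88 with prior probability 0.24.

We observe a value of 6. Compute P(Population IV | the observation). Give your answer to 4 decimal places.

0.0809

Posterior ∝ prior × likelihood, so P(k | x) ∝ P(Z=k) f_k(x); normalise over all components.
Evaluate each component's likelihood at the observed value:
  L_I = 0.15194
  L_II = 0.158282
  L_III = 0.160558
  L_IV = 0.0433827
Prior × likelihood for each component:
  P(Z=I)·L_I = 0.36 × 0.15194 = 0.0546986
  P(Z=II)·L_II = 0.27 × 0.158282 = 0.0427362
  P(Z=III)·L_III = 0.13 × 0.160558 = 0.0208725
  P(Z=IV)·L_IV = 0.24 × 0.0433827 = 0.0104119
Evidence: 0.0546986 + 0.0427362 + 0.0208725 + 0.0104119 = 0.128719
So the posterior for Population IV is 0.0104119 / 0.128719 ≈ 0.0809.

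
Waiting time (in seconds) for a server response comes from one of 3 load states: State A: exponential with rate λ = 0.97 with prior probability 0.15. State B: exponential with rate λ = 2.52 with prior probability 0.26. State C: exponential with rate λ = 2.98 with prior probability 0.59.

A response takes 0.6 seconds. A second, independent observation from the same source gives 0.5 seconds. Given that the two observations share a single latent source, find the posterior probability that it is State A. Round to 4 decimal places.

0.1390

Apply Bayes' rule: the posterior for each component is proportional to its prior times its likelihood at x.
Since both observations come from the same component, the likelihood for component k is f_k(x₁)·f_k(x₂).
  L_A = [0.97·e^(−0.97·0.6) = 0.97·e^(−0.5820) = 0.542016] × [0.597226] = 0.323706
  L_B = [2.52·e^(−2.52·0.6) = 2.52·e^(−1.5120) = 0.555581] × [0.714808] = 0.397134
  L_C = [2.98·e^(−2.98·0.6) = 2.98·e^(−1.7880) = 0.498537] × [0.671611] = 0.334823
Prior × likelihood for each component:
  P(Z=A)·L_A = 0.15 × 0.323706 = 0.048556
  P(Z=B)·L_B = 0.26 × 0.397134 = 0.103255
  P(Z=C)·L_C = 0.59 × 0.334823 = 0.197546
Marginal: 0.048556 + 0.103255 + 0.197546 = 0.349356
P(State A | x₁,x₂) ≈ 0.1390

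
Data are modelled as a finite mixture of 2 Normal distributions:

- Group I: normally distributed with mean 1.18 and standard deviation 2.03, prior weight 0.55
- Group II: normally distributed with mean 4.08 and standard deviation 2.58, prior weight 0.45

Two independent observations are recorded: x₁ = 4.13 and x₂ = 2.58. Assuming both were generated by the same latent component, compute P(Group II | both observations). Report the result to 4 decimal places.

The responsibility of component k is π_k f_k(x) divided by Σ_j π_j f_j(x).
Since both observations come from the same component, the likelihood for component k is f_k(x₁)·f_k(x₂).
  L_I = [(1/(2.03·√(2π)))·exp(−(4.13−1.18)²/(2·2.03²)) = 0.196523·exp(-1.05590) = 0.0683665] × [0.154929] = 0.010592
  L_II = [(1/(2.58·√(2π)))·exp(−(4.13−4.08)²/(2·2.58²)) = 0.154629·exp(-0.00019) = 0.1546] × [0.130584] = 0.0201883
Multiply by the mixture weights:
  π_I·L_I = 0.55 × 0.010592 = 0.00582559
  π_II·L_II = 0.45 × 0.0201883 = 0.00908472
Normaliser: 0.00582559 + 0.00908472 = 0.0149103
P(Group II | x₁,x₂) ≈ 0.6093

0.6093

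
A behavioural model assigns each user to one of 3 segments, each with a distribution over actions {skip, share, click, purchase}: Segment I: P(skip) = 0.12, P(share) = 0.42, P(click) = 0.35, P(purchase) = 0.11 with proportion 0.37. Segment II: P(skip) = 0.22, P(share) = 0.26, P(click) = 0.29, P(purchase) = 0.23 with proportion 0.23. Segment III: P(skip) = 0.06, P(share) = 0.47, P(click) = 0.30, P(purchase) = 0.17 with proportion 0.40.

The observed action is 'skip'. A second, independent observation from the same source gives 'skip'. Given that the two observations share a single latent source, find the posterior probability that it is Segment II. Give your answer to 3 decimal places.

0.622

Apply Bayes' rule: the posterior for each component is proportional to its prior times its likelihood at x.
Since both observations come from the same component, the likelihood for component k is f_k(x₁)·f_k(x₂).
  L_I = [P(skip | comp) = 0.12] × [0.12] = 0.0144
  L_II = [P(skip | comp) = 0.22] × [0.22] = 0.0484
  L_III = [P(skip | comp) = 0.06] × [0.06] = 0.0036
Weight by the priors:
  w_I·L_I = 0.37 × 0.0144 = 0.005328
  w_II·L_II = 0.23 × 0.0484 = 0.011132
  w_III·L_III = 0.40 × 0.0036 = 0.00144
Normaliser: 0.005328 + 0.011132 + 0.00144 = 0.0179
P(Segment II | x₁, x₂) = 0.011132 / 0.0179 ≈ 0.622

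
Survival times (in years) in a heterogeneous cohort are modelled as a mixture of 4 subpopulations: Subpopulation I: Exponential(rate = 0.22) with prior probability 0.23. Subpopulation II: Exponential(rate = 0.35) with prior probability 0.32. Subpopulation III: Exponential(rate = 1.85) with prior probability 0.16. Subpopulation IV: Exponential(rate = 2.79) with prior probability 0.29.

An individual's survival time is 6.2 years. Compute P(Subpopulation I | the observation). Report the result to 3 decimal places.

The responsibility of component k is π_k f_k(x) divided by Σ_j π_j f_j(x).
Evaluate each component's likelihood at the observed value:
  L_I = 0.05624
  L_II = 0.0399622
  L_III = 1.93114e-05
  L_IV = 8.5739e-08
Prior × likelihood for each component:
  π_I·L_I = 0.23 × 0.05624 = 0.0129352
  π_II·L_II = 0.32 × 0.0399622 = 0.0127879
  π_III·L_III = 0.16 × 1.93114e-05 = 3.08983e-06
  π_IV·L_IV = 0.29 × 8.5739e-08 = 2.48643e-08
Marginal: 0.0129352 + 0.0127879 + 3.08983e-06 + 2.48643e-08 = 0.0257262
P(Subpopulation I | data) ≈ 0.503

0.503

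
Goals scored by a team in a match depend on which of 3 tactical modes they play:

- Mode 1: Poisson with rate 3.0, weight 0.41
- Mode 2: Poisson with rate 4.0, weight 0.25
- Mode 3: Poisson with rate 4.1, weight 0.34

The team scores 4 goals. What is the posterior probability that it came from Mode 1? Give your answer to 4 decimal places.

0.3743

P(component k | x) = π_k·f_k(x) / marginal(x), where marginal(x) = Σ_j π_j·f_j(x).
Evaluate each component's likelihood at the observed value:
  L_1 = e^(−3.0)·3.0^4/4! = 0.168031
  L_2 = e^(−4.0)·4.0^4/4! = 0.195367
  L_3 = e^(−4.1)·4.1^4/4! = 0.195127
Unnormalised posteriors:
  π_1·L_1 = 0.41 × 0.168031 = 0.0688929
  π_2·L_2 = 0.25 × 0.195367 = 0.0488417
  π_3·L_3 = 0.34 × 0.195127 = 0.0663431
Normaliser: 0.0688929 + 0.0488417 + 0.0663431 = 0.184078
P(Mode 1 | the observation) ≈ 0.3743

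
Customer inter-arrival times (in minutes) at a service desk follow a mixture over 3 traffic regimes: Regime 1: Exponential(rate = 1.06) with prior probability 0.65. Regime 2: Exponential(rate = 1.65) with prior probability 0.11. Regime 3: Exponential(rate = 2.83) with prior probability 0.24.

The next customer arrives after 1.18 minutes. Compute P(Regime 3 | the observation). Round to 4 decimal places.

0.0974

Apply Bayes' rule: the posterior for each component is proportional to its prior times its likelihood at x.
Component likelihoods at x = 1.18 minutes:
  L_1 = 1.06·e^(−1.06·1.18) = 1.06·e^(−1.2508) = 0.303452
  L_2 = 1.65·e^(−1.65·1.18) = 1.65·e^(−1.9470) = 0.235458
  L_3 = 2.83·e^(−2.83·1.18) = 2.83·e^(−3.3394) = 0.100347
Multiply by the mixture weights:
  w_1·L_1 = 0.65 × 0.303452 = 0.197244
  w_2·L_2 = 0.11 × 0.235458 = 0.0259003
  w_3·L_3 = 0.24 × 0.100347 = 0.0240832
Normaliser: 0.197244 + 0.0259003 + 0.0240832 = 0.247228
P(Regime 3 | data) = 0.0240832 / 0.247228 ≈ 0.0974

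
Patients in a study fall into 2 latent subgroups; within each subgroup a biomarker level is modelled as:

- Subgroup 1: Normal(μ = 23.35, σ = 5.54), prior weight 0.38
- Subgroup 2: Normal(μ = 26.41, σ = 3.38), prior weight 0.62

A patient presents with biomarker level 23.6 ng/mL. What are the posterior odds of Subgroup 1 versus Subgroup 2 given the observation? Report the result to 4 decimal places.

The posterior odds equal the prior odds times the likelihood ratio: (π_i/π_j)·(f_i(x)/f_j(x)).
Component likelihoods at x = 23.6 ng/mL:
  p_1 = (1/(5.54·√(2π)))·exp(−(23.6−23.35)²/(2·5.54²)) = 0.072011·exp(-0.00102) = 0.071938
  p_2 = (1/(3.38·√(2π)))·exp(−(23.6−26.41)²/(2·3.38²)) = 0.118030·exp(-0.34558) = 0.0835429
0.0273364 / 0.0517966 ≈ 0.5278

0.5278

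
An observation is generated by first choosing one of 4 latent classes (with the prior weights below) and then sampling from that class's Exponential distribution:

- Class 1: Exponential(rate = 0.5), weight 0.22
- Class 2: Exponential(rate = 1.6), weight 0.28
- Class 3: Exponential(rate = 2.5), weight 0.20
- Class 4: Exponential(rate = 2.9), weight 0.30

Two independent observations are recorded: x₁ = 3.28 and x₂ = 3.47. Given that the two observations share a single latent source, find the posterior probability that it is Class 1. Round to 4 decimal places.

0.9923

The responsibility of component k is π_k f_k(x) divided by Σ_j π_j f_j(x).
Since both observations come from the same component, the likelihood for component k is f_k(x₁)·f_k(x₂).
  f_1 = [0.5·e^(−0.5·3.28) = 0.5·e^(−1.6400) = 0.09699] × [0.0882001] = 0.00855453
  f_2 = [1.6·e^(−1.6·3.28) = 1.6·e^(−5.2480) = 0.00841284] × [0.0062075] = 5.22227e-05
  f_3 = [2.5·e^(−2.5·3.28) = 2.5·e^(−8.2000) = 0.000686634] × [0.000427007] = 2.93198e-07
  f_4 = [2.9·e^(−2.9·3.28) = 2.9·e^(−9.5120) = 0.000214481] × [0.000123621] = 2.65144e-08
Weight by the priors:
  π_1·f_1 = 0.22 × 0.00855453 = 0.001882
  π_2·f_2 = 0.28 × 5.22227e-05 = 1.46224e-05
  π_3·f_3 = 0.20 × 2.93198e-07 = 5.86396e-08
  π_4·f_4 = 0.30 × 2.65144e-08 = 7.95431e-09
Sum: 0.001882 + 1.46224e-05 + 5.86396e-08 + 7.95431e-09 = 0.00189669
P(Class 1 | x₁, x₂) ≈ 0.9923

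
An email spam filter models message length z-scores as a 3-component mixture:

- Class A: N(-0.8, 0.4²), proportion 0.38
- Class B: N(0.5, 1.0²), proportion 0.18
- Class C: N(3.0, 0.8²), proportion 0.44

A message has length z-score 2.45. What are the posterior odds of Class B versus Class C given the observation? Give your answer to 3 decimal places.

0.062

Only the two components matter; the odds are (π_i f_i(x)) / (π_j f_j(x)).
Evaluate each component's likelihood at the observed value:
  L_A = 4.61041e-15
  L_B = 0.0595947
  L_C = 0.393717
0.010727 / 0.173235 ≈ 0.062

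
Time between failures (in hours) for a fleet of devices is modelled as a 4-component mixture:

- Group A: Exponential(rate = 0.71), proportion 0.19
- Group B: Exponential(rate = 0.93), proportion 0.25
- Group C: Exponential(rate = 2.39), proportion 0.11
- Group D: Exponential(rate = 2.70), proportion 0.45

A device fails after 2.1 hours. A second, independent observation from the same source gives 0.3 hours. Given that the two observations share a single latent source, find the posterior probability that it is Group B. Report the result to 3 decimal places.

0.487

Posterior ∝ prior × likelihood, so P(k | x) ∝ w_k f_k(x); normalise over all components.
Since both observations come from the same component, the likelihood for component k is f_k(x₁)·f_k(x₂).
  L_A = [0.71·e^(−0.71·2.1) = 0.71·e^(−1.4910) = 0.159855] × [0.573791] = 0.0917231
  L_B = [0.93·e^(−0.93·2.1) = 0.93·e^(−1.9530) = 0.131919] × [0.703582] = 0.0928155
  L_C = [2.39·e^(−2.39·2.1) = 2.39·e^(−5.0190) = 0.0158006] × [1.16683] = 0.0184367
  L_D = [2.70·e^(−2.70·2.1) = 2.70·e^(−5.6700) = 0.00930924] × [1.20112] = 0.0111815
Weight by the priors:
  w_A·L_A = 0.19 × 0.0917231 = 0.0174274
  w_B·L_B = 0.25 × 0.0928155 = 0.0232039
  w_C·L_C = 0.11 × 0.0184367 = 0.00202803
  w_D·L_D = 0.45 × 0.0111815 = 0.00503167
Marginal: 0.0174274 + 0.0232039 + 0.00202803 + 0.00503167 = 0.047691
Responsibility of Group B: 0.0232039 / 0.047691 ≈ 0.487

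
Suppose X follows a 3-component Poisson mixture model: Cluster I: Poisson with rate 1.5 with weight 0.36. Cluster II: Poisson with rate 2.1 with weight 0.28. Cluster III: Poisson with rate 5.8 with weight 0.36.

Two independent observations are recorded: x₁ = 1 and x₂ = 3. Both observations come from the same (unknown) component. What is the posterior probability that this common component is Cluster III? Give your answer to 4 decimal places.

Posterior ∝ prior × likelihood, so P(k | x) ∝ π_k f_k(x); normalise over all components.
Since both observations come from the same component, the likelihood for component k is f_k(x₁)·f_k(x₂).
  p_I = [0.334695] × [0.125511] = 0.0420078
  p_II = [0.257158] × [0.189011] = 0.0486059
  p_III = [0.0175598] × [0.098452] = 0.0017288
Multiply by the mixture weights:
  π_I·p_I = 0.36 × 0.0420078 = 0.0151228
  π_II·p_II = 0.28 × 0.0486059 = 0.0136097
  π_III·p_III = 0.36 × 0.0017288 = 0.000622368
Marginal: 0.0151228 + 0.0136097 + 0.000622368 = 0.0293548
So the posterior for Cluster III is 0.000622368 / 0.0293548 ≈ 0.0212.

0.0212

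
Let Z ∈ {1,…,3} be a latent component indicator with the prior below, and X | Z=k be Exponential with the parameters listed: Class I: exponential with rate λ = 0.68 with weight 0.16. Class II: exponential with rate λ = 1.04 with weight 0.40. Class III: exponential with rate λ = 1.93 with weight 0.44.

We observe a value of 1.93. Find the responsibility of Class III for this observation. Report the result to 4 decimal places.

0.1938

P(component k | x) = w_k·f_k(x) / marginal(x), where marginal(x) = Σ_j w_j·f_j(x).
Component likelihoods at x = 1.93:
  f_I = 0.68·e^(−0.68·1.93) = 0.68·e^(−1.3124) = 0.183038
  f_II = 1.04·e^(−1.04·1.93) = 1.04·e^(−2.0072) = 0.139739
  f_III = 1.93·e^(−1.93·1.93) = 1.93·e^(−3.7249) = 0.0465429
Unnormalised posteriors:
  w_I·f_I = 0.16 × 0.183038 = 0.0292861
  w_II·f_II = 0.40 × 0.139739 = 0.0558956
  w_III·f_III = 0.44 × 0.0465429 = 0.0204789
Marginal: 0.0292861 + 0.0558956 + 0.0204789 = 0.105661
P(Class III | x) ≈ 0.1938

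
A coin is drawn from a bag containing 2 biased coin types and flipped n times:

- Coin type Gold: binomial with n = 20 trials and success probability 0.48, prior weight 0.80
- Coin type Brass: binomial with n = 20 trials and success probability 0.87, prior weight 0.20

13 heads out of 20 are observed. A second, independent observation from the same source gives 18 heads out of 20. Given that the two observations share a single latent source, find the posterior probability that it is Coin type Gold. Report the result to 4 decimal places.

0.0102

By Bayes' theorem, P(k | x) = w_k f_k(x) / Σ_j w_j f_j(x).
Since both observations come from the same component, the likelihood for component k is f_k(x₁)·f_k(x₂).
  p_Gold = [C(20,13)·0.48^13·0.52^7 = 77520·7.18019e-05·0.0102807 = 0.0572233] × [9.39945e-05] = 5.37868e-06
  p_Brass = [C(20,13)·0.87^13·0.13^7 = 77520·0.163588·6.27485e-07 = 0.00795733] × [0.26181] = 0.00208331
Prior × likelihood for each component:
  w_Gold·p_Gold = 0.80 × 5.37868e-06 = 4.30295e-06
  w_Brass·p_Brass = 0.20 × 0.00208331 = 0.000416662
Marginal: 4.30295e-06 + 0.000416662 = 0.000420965
P(Coin type Gold | x₁, x₂) = 4.30295e-06 / 0.000420965 ≈ 0.0102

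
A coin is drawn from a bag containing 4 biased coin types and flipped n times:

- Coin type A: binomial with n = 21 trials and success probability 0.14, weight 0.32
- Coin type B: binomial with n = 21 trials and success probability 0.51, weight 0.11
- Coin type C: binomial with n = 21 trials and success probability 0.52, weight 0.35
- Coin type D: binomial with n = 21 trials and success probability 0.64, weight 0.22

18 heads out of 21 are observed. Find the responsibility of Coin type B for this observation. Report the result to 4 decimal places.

0.0191

By Bayes' theorem, P(k | x) = w_k f_k(x) / Σ_j w_j f_j(x).
Binomial probabilities:
  f_A = C(21,18)·0.14^18·0.86^3 = 1330·4.26879e-16·0.636056 = 3.6112e-13
  f_B = C(21,18)·0.51^18·0.49^3 = 1330·5.44833e-06·0.117649 = 0.000852517
  f_C = C(21,18)·0.52^18·0.48^3 = 1330·7.72788e-06·0.110592 = 0.00113667
  f_D = C(21,18)·0.64^18·0.36^3 = 1330·0.000324519·0.046656 = 0.0201372
Weight by the priors:
  w_A·f_A = 0.32 × 3.6112e-13 = 1.15558e-13
  w_B·f_B = 0.11 × 0.000852517 = 9.37769e-05
  w_C·f_C = 0.35 × 0.00113667 = 0.000397836
  w_D·f_D = 0.22 × 0.0201372 = 0.00443018
Marginal: 1.15558e-13 + 9.37769e-05 + 0.000397836 + 0.00443018 = 0.00492179
P(Coin type B | data) ≈ 0.0191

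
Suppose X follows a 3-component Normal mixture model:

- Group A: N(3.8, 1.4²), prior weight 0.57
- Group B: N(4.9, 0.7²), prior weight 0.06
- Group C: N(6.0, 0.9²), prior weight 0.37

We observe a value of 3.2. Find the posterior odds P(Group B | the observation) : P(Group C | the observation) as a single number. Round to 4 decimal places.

1.3808

Only the two components matter; the odds are (P(Z=i) f_i(x)) / (P(Z=j) f_j(x)).
Evaluate each component's likelihood at the observed value:
  L_A = 0.259955
  L_B = 0.0298598
  L_C = 0.00350668
Odds = (0.06/0.37) × (0.0298598/0.00350668) = 0.162162 × 8.5151 ≈ 1.3808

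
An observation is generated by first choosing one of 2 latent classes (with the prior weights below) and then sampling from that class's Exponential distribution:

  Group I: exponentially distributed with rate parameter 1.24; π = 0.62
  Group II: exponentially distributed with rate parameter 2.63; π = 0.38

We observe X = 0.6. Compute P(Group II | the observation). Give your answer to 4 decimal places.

0.3609

Posterior ∝ prior × likelihood, so P(k | x) ∝ P(Z=k) f_k(x); normalise over all components.
Exponential densities:
  f_I = 1.24·e^(−1.24·0.6) = 1.24·e^(−0.7440) = 0.589259
  f_II = 2.63·e^(−2.63·0.6) = 2.63·e^(−1.5780) = 0.542799
Prior × likelihood for each component:
  P(Z=I)·f_I = 0.62 × 0.589259 = 0.365341
  P(Z=II)·f_II = 0.38 × 0.542799 = 0.206264
Normaliser: 0.365341 + 0.206264 = 0.571605
So the posterior for Group II is 0.206264 / 0.571605 ≈ 0.3609.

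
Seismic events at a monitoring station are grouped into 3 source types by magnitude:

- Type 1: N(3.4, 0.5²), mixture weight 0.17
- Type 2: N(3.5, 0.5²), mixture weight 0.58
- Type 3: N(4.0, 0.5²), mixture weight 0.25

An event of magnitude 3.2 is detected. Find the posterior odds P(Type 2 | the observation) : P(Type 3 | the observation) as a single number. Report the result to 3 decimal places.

6.970

The posterior odds equal the prior odds times the likelihood ratio: (P(Z=i)/P(Z=j))·(f_i(x)/f_j(x)).
Evaluate each component's likelihood at the observed value:
  L_1 = (1/(0.5·√(2π)))·exp(−(3.2−3.4)²/(2·0.5²)) = 0.797885·exp(-0.08000) = 0.73654
  L_2 = (1/(0.5·√(2π)))·exp(−(3.2−3.5)²/(2·0.5²)) = 0.797885·exp(-0.18000) = 0.666449
  L_3 = (1/(0.5·√(2π)))·exp(−(3.2−4.0)²/(2·0.5²)) = 0.797885·exp(-1.28000) = 0.221842
Posterior odds = (P(Z=2)·L_2) / (P(Z=3)·L_3) = (0.58·0.666449) / (0.25·0.221842) = 0.386541 / 0.0554604 ≈ 6.970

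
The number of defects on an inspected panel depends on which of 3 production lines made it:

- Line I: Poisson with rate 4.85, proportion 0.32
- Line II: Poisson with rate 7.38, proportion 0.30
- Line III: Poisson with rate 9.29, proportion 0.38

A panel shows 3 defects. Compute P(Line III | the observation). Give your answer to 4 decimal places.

0.0723

The responsibility of component k is w_k f_k(x) divided by Σ_j w_j f_j(x).
Poisson probabilities:
  f_I = e^(−4.85)·4.85^3/3! = 0.148849
  f_II = e^(−7.38)·7.38^3/3! = 0.0417758
  f_III = e^(−9.29)·9.29^3/3! = 0.0123396
Weight by the priors:
  w_I·f_I = 0.32 × 0.148849 = 0.0476317
  w_II·f_II = 0.30 × 0.0417758 = 0.0125327
  w_III·f_III = 0.38 × 0.0123396 = 0.00468904
Sum: 0.0476317 + 0.0125327 + 0.00468904 = 0.0648534
P(Line III | 3 defects) ≈ 0.0723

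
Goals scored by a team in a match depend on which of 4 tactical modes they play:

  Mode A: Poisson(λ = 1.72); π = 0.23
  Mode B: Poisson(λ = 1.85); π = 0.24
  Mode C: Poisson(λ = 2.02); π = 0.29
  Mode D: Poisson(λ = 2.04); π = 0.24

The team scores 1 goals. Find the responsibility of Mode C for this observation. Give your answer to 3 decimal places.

P(component k | x) = w_k·f_k(x) / marginal(x), where marginal(x) = Σ_j w_j·f_j(x).
Component likelihoods at x = 1 goals:
  f_A = 0.307994
  f_B = 0.290889
  f_C = 0.267964
  f_D = 0.265259
Unnormalised posteriors:
  w_A·f_A = 0.23 × 0.307994 = 0.0708386
  w_B·f_B = 0.24 × 0.290889 = 0.0698133
  w_C·f_C = 0.29 × 0.267964 = 0.0777096
  w_D·f_D = 0.24 × 0.265259 = 0.0636621
Denominator: 0.0708386 + 0.0698133 + 0.0777096 + 0.0636621 = 0.282023
So the posterior for Mode C is 0.0777096 / 0.282023 ≈ 0.276.

0.276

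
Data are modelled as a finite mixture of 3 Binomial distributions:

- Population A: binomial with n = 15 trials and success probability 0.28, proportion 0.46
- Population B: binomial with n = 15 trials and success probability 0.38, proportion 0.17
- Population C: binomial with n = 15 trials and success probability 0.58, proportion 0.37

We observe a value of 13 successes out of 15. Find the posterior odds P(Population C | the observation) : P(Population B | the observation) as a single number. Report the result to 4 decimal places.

The posterior odds equal the prior odds times the likelihood ratio: (P(Z=i)/P(Z=j))·(f_i(x)/f_j(x)).
Evaluate each component's likelihood at the observed value:
  f_A = 3.53923e-06
  f_B = 0.000139046
  f_C = 0.0155687
Odds = (0.37/0.17) × (0.0155687/0.000139046) = 2.17647 × 111.968 ≈ 243.6942

243.6942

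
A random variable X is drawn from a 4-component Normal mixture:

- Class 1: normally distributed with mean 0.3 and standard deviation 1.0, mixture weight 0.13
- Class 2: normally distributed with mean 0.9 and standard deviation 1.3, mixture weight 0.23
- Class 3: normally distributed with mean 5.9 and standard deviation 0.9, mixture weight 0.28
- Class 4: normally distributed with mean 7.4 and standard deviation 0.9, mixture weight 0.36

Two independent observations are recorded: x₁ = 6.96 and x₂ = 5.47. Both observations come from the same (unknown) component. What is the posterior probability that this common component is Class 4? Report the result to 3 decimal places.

0.204

By Bayes' theorem, P(k | x) = P(Z=k) f_k(x) / Σ_j P(Z=j) f_j(x).
Since both observations come from the same component, the likelihood for component k is f_k(x₁)·f_k(x₂).
  L_1 = [9.31567e-11] × [6.2633e-07] = 5.83468e-17
  L_2 = [5.86638e-06] × [0.000636028] = 3.73118e-09
  L_3 = [0.221539] × [0.395457] = 0.087609
  L_4 = [0.393339] × [0.0444718] = 0.0174925
Weight by the priors:
  P(Z=1)·L_1 = 0.13 × 5.83468e-17 = 7.58508e-18
  P(Z=2)·L_2 = 0.23 × 3.73118e-09 = 8.58172e-10
  P(Z=3)·L_3 = 0.28 × 0.087609 = 0.0245305
  P(Z=4)·L_4 = 0.36 × 0.0174925 = 0.0062973
Denominator: 7.58508e-18 + 8.58172e-10 + 0.0245305 + 0.0062973 = 0.0308278
So the posterior for Class 4 is 0.0062973 / 0.0308278 ≈ 0.204.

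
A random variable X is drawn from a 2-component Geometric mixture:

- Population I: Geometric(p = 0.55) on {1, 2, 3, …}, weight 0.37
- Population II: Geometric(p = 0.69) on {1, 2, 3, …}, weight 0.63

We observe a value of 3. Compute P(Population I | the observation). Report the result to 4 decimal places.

0.4966

Posterior ∝ prior × likelihood, so P(k | x) ∝ π_k f_k(x); normalise over all components.
Component likelihoods at x = 3:
  f_I = 0.111375
  f_II = 0.066309
Unnormalised posteriors:
  π_I·f_I = 0.37 × 0.111375 = 0.0412087
  π_II·f_II = 0.63 × 0.066309 = 0.0417747
Denominator: 0.0412087 + 0.0417747 = 0.0829834
So the posterior for Population I is 0.0412087 / 0.0829834 ≈ 0.4966.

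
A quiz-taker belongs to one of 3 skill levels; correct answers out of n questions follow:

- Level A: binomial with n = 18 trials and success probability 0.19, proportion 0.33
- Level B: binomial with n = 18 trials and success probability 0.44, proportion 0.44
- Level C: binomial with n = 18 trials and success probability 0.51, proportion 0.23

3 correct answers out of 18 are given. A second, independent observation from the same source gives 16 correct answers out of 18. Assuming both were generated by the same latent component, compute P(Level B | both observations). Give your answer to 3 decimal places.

By Bayes' theorem, P(k | x) = π_k f_k(x) / Σ_j π_j f_j(x).
Since both observations come from the same component, the likelihood for component k is f_k(x₁)·f_k(x₂).
  f_A = [0.237261] × [2.89547e-10] = 6.86982e-11
  f_B = [0.011611] × [9.46914e-05] = 1.09946e-06
  f_C = [0.00243973] × [0.000769496] = 1.87736e-06
Prior × likelihood for each component:
  π_A·f_A = 0.33 × 6.86982e-11 = 2.26704e-11
  π_B·f_B = 0.44 × 1.09946e-06 = 4.83762e-07
  π_C·f_C = 0.23 × 1.87736e-06 = 4.31794e-07
Denominator: 2.26704e-11 + 4.83762e-07 + 4.31794e-07 = 9.15578e-07
So the posterior for Level B is 4.83762e-07 / 9.15578e-07 ≈ 0.528.

0.528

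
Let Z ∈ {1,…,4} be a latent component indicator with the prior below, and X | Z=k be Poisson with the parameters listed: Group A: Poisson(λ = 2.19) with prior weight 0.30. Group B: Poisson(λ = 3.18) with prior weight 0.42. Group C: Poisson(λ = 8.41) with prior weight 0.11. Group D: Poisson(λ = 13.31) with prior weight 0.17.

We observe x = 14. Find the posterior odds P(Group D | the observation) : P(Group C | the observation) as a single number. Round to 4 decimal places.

7.1181

Since P(k|x) ∝ w_k f_k(x), the posterior odds are w_i f_i(x) / (w_j f_j(x)).
Component likelihoods at x = 14:
  f_A = e^(−2.19)·2.19^14/14! = 7.49384e-08
  f_B = e^(−3.18)·3.18^14/14! = 5.1584e-06
  f_C = e^(−8.41)·8.41^14/14! = 0.022611
  f_D = e^(−13.31)·13.31^14/14! = 0.104142
Odds = (0.17/0.11) × (0.104142/0.022611) = 1.54545 × 4.60581 ≈ 7.1181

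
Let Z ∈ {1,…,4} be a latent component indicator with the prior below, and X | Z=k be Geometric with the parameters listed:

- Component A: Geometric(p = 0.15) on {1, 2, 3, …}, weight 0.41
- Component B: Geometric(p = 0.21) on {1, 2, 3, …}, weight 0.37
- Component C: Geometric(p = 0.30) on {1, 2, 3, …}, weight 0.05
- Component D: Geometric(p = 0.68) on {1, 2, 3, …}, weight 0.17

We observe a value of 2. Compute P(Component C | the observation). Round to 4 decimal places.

The responsibility of component k is π_k f_k(x) divided by Σ_j π_j f_j(x).
Component likelihoods at x = 2:
  p_A = 0.15·(1−0.15)^1 = 0.15·0.85 = 0.1275
  p_B = 0.21·(1−0.21)^1 = 0.21·0.79 = 0.1659
  p_C = 0.30·(1−0.30)^1 = 0.30·0.7 = 0.21
  p_D = 0.68·(1−0.68)^1 = 0.68·0.32 = 0.2176
Unnormalised posteriors:
  π_A·p_A = 0.41 × 0.1275 = 0.052275
  π_B·p_B = 0.37 × 0.1659 = 0.061383
  π_C·p_C = 0.05 × 0.21 = 0.0105
  π_D·p_D = 0.17 × 0.2176 = 0.036992
Marginal: 0.052275 + 0.061383 + 0.0105 + 0.036992 = 0.16115
P(Component C | x) ≈ 0.0652

0.0652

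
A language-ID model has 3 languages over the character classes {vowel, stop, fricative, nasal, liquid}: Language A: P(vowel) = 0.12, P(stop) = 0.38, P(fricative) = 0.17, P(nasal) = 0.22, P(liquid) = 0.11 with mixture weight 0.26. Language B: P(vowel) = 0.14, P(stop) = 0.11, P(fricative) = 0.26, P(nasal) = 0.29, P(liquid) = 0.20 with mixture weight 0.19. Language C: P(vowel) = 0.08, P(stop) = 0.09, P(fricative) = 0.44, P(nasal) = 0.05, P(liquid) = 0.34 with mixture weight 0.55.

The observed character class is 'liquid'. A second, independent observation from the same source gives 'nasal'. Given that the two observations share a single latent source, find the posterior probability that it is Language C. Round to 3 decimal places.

0.351

By Bayes' theorem, P(k | x) = π_k f_k(x) / Σ_j π_j f_j(x).
Since both observations come from the same component, the likelihood for component k is f_k(x₁)·f_k(x₂).
  f_A = [0.11] × [0.22] = 0.0242
  f_B = [0.2] × [0.29] = 0.058
  f_C = [0.34] × [0.05] = 0.017
Prior × likelihood for each component:
  π_A·f_A = 0.26 × 0.0242 = 0.006292
  π_B·f_B = 0.19 × 0.058 = 0.01102
  π_C·f_C = 0.55 × 0.017 = 0.00935
Denominator: 0.006292 + 0.01102 + 0.00935 = 0.026662
Responsibility of Language C: 0.00935 / 0.026662 ≈ 0.351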